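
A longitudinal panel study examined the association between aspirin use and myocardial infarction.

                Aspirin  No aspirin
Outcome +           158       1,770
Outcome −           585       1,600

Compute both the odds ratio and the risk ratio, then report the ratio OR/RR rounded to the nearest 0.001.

0.603

Reading the table with exposure as columns: a = 158 (Aspirin, case), b = 585 (Aspirin, non-case), c = 1770 (No aspirin, case), d = 1600.
OR = (158·1600)/(585·1770) = 252800/1035450 = 0.24415
Risk in exposed = 158/743 = 0.21265; risk in unexposed = 1770/3370 = 0.52522; RR = 0.40488
OR/RR = 0.24415 / 0.40488 = 0.60301
The outcome is not rare, so the OR lies further from 1 than the RR.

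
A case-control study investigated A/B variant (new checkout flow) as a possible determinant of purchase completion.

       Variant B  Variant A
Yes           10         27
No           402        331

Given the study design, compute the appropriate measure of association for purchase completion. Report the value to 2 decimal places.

Reading the table with exposure as columns: a = 10 (Variant B, case), b = 402 (Variant B, non-case), c = 27 (Variant A, case), d = 331.
This is a case-control study: participants were sampled on outcome status, so risks in the source population cannot be estimated directly — relative risk is not valid here. The odds ratio is the appropriate measure.
OR = (a·d)/(b·c) = (10 × 331) / (402 × 27) = 3310 / 10854 = 0.30496

0.30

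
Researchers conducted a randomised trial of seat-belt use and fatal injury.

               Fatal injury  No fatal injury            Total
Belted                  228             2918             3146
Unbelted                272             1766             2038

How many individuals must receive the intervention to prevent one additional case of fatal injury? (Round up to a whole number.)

Risk in treated group = 228/3146 = 0.07247; risk in control = 272/2038 = 0.13346.
Absolute risk reduction = 0.13346 − 0.07247 = 0.06099
NNT = 1 / ARR = 1 / 0.06099 = 16.396 → round up → 17

17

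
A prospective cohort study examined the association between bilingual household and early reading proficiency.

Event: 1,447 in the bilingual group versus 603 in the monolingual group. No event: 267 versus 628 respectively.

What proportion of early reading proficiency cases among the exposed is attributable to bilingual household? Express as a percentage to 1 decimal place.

From the description: a = 1447, b = 267, c = 603, d = 628.
Risk in exposed = 1447/1714 = 0.84422; risk in unexposed = 603/1231 = 0.48985.
RR = 0.84422/0.48985 = 1.72345
AR% = (RR − 1)/RR × 100 = (1.72345 − 1)/1.72345 × 100 = 41.9768%

42.0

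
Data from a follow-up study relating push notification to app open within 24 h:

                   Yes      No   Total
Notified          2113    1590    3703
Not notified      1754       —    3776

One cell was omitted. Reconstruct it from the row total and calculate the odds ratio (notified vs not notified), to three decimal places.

The missing cell is in the unexposed row: 3776 − 1754 = 2022.
So a = 2113, b = 1590, c = 1754, d = 2022.
OR = (a·d)/(b·c) = (2113 × 2022) / (1590 × 1754) = 4272486 / 2788860 = 1.53198

1.532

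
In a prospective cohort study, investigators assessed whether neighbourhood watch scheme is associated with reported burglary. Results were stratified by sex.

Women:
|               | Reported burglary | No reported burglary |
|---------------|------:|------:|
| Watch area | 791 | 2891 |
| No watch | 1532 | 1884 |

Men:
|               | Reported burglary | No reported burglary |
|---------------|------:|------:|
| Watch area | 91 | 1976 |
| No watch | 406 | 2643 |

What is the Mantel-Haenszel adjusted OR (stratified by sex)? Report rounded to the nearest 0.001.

0.329

OR_MH = Σ(aᵢdᵢ/nᵢ) / Σ(bᵢcᵢ/nᵢ), where nᵢ is the stratum total.
Stratum 1 (Women): n = 7098; a·d/n = 791·1884/7098 = 209.9527; b·c/n = 2891·1532/7098 = 623.9803
Stratum 2 (Men): n = 5116; a·d/n = 91·2643/5116 = 47.0119; b·c/n = 1976·406/5116 = 156.8131
OR_MH = (209.9527 + 47.0119) / (623.9803 + 156.8131) = 256.9646 / 780.7934 = 0.32911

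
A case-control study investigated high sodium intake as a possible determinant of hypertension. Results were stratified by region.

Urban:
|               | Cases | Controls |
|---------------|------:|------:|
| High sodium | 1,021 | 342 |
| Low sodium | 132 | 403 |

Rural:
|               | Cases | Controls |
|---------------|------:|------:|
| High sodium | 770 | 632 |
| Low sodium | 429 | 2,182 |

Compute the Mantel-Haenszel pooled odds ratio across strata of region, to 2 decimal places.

6.96

OR_MH = Σ(aᵢdᵢ/nᵢ) / Σ(bᵢcᵢ/nᵢ), where nᵢ is the stratum total.
Stratum 1 (Urban): n = 1898; a·d/n = 1021·403/1898 = 216.7877; b·c/n = 342·132/1898 = 23.7850
Stratum 2 (Rural): n = 4013; a·d/n = 770·2182/4013 = 418.6743; b·c/n = 632·429/4013 = 67.5624
OR_MH = (216.7877 + 418.6743) / (23.7850 + 67.5624) = 635.4620 / 91.3475 = 6.95654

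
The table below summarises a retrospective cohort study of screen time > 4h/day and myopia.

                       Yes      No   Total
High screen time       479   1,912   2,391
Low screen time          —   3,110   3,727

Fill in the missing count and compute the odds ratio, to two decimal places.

1.26

The missing cell is in the unexposed row: 3727 − 3110 = 617.
So a = 479, b = 1912, c = 617, d = 3110.
OR = (a·d)/(b·c) = (479 × 3110) / (1912 × 617) = 1489690 / 1179704 = 1.26277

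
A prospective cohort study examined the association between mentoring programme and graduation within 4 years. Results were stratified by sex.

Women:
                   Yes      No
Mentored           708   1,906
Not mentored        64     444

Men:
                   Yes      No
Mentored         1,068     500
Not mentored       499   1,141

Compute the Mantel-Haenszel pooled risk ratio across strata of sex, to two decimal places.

2.22

RR_MH = Σ(aᵢ·n₀ᵢ/nᵢ) / Σ(cᵢ·n₁ᵢ/nᵢ), with n₁ᵢ = aᵢ+bᵢ (exposed), n₀ᵢ = cᵢ+dᵢ (unexposed), nᵢ = n₁ᵢ+n₀ᵢ.
Stratum 1 (Women): n₁ = 2614, n₀ = 508, n = 3122; a·n₀/n = 708·508/3122 = 115.2031; c·n₁/n = 64·2614/3122 = 53.5862
Stratum 2 (Men): n₁ = 1568, n₀ = 1640, n = 3208; a·n₀/n = 1068·1640/3208 = 545.9850; c·n₁/n = 499·1568/3208 = 243.9002
RR_MH = (115.2031 + 545.9850) / (53.5862 + 243.9002) = 661.1881 / 297.4864 = 2.22258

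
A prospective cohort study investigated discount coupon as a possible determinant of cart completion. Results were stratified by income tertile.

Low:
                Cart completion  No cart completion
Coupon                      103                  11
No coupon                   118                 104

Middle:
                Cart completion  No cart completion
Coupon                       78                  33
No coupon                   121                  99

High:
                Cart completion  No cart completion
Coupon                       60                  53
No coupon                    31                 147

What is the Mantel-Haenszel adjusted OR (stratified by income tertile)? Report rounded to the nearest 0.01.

OR_MH = Σ(aᵢdᵢ/nᵢ) / Σ(bᵢcᵢ/nᵢ), where nᵢ is the stratum total.
Stratum 1 (Low): n = 336; a·d/n = 103·104/336 = 31.8810; b·c/n = 11·118/336 = 3.8631
Stratum 2 (Middle): n = 331; a·d/n = 78·99/331 = 23.3293; b·c/n = 33·121/331 = 12.0634
Stratum 3 (High): n = 291; a·d/n = 60·147/291 = 30.3093; b·c/n = 53·31/291 = 5.6460
OR_MH = (31.8810 + 23.3293 + 30.3093) / (3.8631 + 12.0634 + 5.6460) = 85.5195 / 21.5726 = 3.96427

3.96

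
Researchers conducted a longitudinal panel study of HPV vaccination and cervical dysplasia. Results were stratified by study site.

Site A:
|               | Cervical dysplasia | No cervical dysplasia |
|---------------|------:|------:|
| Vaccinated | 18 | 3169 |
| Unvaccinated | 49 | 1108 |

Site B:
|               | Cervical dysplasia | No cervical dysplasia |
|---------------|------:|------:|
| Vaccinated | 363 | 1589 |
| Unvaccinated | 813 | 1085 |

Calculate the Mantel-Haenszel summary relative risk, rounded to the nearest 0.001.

0.410

RR_MH = Σ(aᵢ·n₀ᵢ/nᵢ) / Σ(cᵢ·n₁ᵢ/nᵢ), with n₁ᵢ = aᵢ+bᵢ (exposed), n₀ᵢ = cᵢ+dᵢ (unexposed), nᵢ = n₁ᵢ+n₀ᵢ.
Stratum 1 (Site A): n₁ = 3187, n₀ = 1157, n = 4344; a·n₀/n = 18·1157/4344 = 4.7942; c·n₁/n = 49·3187/4344 = 35.9491
Stratum 2 (Site B): n₁ = 1952, n₀ = 1898, n = 3850; a·n₀/n = 363·1898/3850 = 178.9543; c·n₁/n = 813·1952/3850 = 412.2016
RR_MH = (4.7942 + 178.9543) / (35.9491 + 412.2016) = 183.7485 / 448.1507 = 0.41001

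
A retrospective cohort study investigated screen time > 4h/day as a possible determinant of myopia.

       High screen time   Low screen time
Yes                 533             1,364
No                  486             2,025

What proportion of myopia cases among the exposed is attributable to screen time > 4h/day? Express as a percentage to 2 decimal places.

23.05

Reading the table with exposure as columns: a = 533 (High screen time, case), b = 486 (High screen time, non-case), c = 1364 (Low screen time, case), d = 2025.
Risk in exposed = 533/1019 = 0.52306; risk in unexposed = 1364/3389 = 0.40248.
RR = 0.52306/0.40248 = 1.29960
AR% = (RR − 1)/RR × 100 = (1.29960 − 1)/1.29960 × 100 = 23.0533%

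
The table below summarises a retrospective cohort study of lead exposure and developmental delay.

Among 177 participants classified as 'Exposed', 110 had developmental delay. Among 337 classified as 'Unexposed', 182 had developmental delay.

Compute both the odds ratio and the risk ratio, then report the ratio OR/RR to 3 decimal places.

From the description: a = 110, b = 67, c = 182, d = 155.
OR = (110·155)/(67·182) = 17050/12194 = 1.39823
Risk in exposed = 110/177 = 0.62147; risk in unexposed = 182/337 = 0.54006; RR = 1.15074
OR/RR = 1.39823 / 1.15074 = 1.21507
The outcome is not rare, so the OR lies further from 1 than the RR.

1.215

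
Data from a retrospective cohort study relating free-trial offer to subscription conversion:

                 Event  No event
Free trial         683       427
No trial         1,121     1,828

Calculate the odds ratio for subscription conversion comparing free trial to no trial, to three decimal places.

Cells: a = 683, b = 427, c = 1121, d = 1828.
OR = (a·d)/(b·c) = (683 × 1828) / (427 × 1121) = 1248524 / 478667 = 2.60834
The odds of subscription conversion are about 2.61 times as high in the free trial group.

2.608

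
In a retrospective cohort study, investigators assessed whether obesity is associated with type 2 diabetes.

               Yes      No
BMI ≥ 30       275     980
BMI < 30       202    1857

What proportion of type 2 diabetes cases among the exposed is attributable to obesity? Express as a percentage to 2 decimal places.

55.23

Cells: a = 275, b = 980, c = 202, d = 1857.
Risk in exposed = 275/1255 = 0.21912; risk in unexposed = 202/2059 = 0.09811.
RR = 0.21912/0.09811 = 2.23354
AR% = (RR − 1)/RR × 100 = (2.23354 − 1)/2.23354 × 100 = 55.2280%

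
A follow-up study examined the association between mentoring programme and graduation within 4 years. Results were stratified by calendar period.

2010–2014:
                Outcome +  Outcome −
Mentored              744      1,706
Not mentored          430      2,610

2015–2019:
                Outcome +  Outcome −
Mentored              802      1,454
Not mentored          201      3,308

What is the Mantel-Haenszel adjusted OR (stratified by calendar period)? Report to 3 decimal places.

4.416

OR_MH = Σ(aᵢdᵢ/nᵢ) / Σ(bᵢcᵢ/nᵢ), where nᵢ is the stratum total.
Stratum 1 (2010–2014): n = 5490; a·d/n = 744·2610/5490 = 353.7049; b·c/n = 1706·430/5490 = 133.6211
Stratum 2 (2015–2019): n = 5765; a·d/n = 802·3308/5765 = 460.1936; b·c/n = 1454·201/5765 = 50.6945
OR_MH = (353.7049 + 460.1936) / (133.6211 + 50.6945) = 813.8985 / 184.3157 = 4.41579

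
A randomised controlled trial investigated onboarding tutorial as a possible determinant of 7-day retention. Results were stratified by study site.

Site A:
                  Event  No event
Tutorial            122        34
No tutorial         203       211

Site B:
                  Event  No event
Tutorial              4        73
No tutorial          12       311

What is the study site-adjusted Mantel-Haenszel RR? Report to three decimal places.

RR_MH = Σ(aᵢ·n₀ᵢ/nᵢ) / Σ(cᵢ·n₁ᵢ/nᵢ), with n₁ᵢ = aᵢ+bᵢ (exposed), n₀ᵢ = cᵢ+dᵢ (unexposed), nᵢ = n₁ᵢ+n₀ᵢ.
Stratum 1 (Site A): n₁ = 156, n₀ = 414, n = 570; a·n₀/n = 122·414/570 = 88.6105; c·n₁/n = 203·156/570 = 55.5579
Stratum 2 (Site B): n₁ = 77, n₀ = 323, n = 400; a·n₀/n = 4·323/400 = 3.2300; c·n₁/n = 12·77/400 = 2.3100
RR_MH = (88.6105 + 3.2300) / (55.5579 + 2.3100) = 91.8405 / 57.8679 = 1.58707

1.587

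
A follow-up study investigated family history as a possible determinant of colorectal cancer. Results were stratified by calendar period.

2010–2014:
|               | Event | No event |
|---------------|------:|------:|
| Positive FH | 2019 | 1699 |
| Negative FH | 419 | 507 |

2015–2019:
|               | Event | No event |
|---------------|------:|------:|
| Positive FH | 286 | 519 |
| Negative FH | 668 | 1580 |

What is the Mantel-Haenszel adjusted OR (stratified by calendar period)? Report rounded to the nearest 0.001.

1.381

OR_MH = Σ(aᵢdᵢ/nᵢ) / Σ(bᵢcᵢ/nᵢ), where nᵢ is the stratum total.
Stratum 1 (2010–2014): n = 4644; a·d/n = 2019·507/4644 = 220.4205; b·c/n = 1699·419/4644 = 153.2905
Stratum 2 (2015–2019): n = 3053; a·d/n = 286·1580/3053 = 148.0118; b·c/n = 519·668/3053 = 113.5578
OR_MH = (220.4205 + 148.0118) / (153.2905 + 113.5578) = 368.4323 / 266.8483 = 1.38068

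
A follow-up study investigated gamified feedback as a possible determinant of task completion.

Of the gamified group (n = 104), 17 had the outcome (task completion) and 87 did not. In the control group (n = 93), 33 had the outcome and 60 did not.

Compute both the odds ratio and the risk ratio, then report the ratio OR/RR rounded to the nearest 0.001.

From the description: a = 17, b = 87, c = 33, d = 60.
OR = (17·60)/(87·33) = 1020/2871 = 0.35528
Risk in exposed = 17/104 = 0.16346; risk in unexposed = 33/93 = 0.35484; RR = 0.46066
OR/RR = 0.35528 / 0.46066 = 0.77123
The outcome is not rare, so the OR lies further from 1 than the RR.

0.771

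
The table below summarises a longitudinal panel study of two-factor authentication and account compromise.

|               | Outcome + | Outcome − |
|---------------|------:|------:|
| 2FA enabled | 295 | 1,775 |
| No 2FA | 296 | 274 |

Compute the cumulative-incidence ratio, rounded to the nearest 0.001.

0.274

Cells: a = 295, b = 1775, c = 296, d = 274.
Risk in exposed = 295/2070 = 0.14251; risk in unexposed = 296/570 = 0.51930.
RR = 0.14251 / 0.51930 = 0.27443
The risk is 73% lower among the exposed than among the unexposed.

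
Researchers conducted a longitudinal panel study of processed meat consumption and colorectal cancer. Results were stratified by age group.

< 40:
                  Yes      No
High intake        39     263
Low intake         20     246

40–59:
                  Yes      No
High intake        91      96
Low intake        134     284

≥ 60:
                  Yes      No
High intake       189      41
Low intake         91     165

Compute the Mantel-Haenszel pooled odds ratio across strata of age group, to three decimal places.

3.240

OR_MH = Σ(aᵢdᵢ/nᵢ) / Σ(bᵢcᵢ/nᵢ), where nᵢ is the stratum total.
Stratum 1 (< 40): n = 568; a·d/n = 39·246/568 = 16.8908; b·c/n = 263·20/568 = 9.2606
Stratum 2 (40–59): n = 605; a·d/n = 91·284/605 = 42.7174; b·c/n = 96·134/605 = 21.2628
Stratum 3 (≥ 60): n = 486; a·d/n = 189·165/486 = 64.1667; b·c/n = 41·91/486 = 7.6770
OR_MH = (16.8908 + 42.7174 + 64.1667) / (9.2606 + 21.2628 + 7.6770) = 123.7749 / 38.2003 = 3.24015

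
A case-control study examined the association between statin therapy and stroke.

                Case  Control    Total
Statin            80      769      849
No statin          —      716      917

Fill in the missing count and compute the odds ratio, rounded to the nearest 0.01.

The missing cell is in the unexposed row: 917 − 716 = 201.
So a = 80, b = 769, c = 201, d = 716.
OR = (a·d)/(b·c) = (80 × 716) / (769 × 201) = 57280 / 154569 = 0.37058

0.37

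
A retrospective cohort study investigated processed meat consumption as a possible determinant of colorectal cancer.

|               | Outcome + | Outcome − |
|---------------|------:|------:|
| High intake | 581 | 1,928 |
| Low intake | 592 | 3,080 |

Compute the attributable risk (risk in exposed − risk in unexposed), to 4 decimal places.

Cells: a = 581, b = 1928, c = 592, d = 3080.
Risk in exposed = 581/2509 = 0.231566; risk in unexposed = 592/3672 = 0.161220.
Risk difference = 0.231566 − 0.161220 = 0.070346

0.0703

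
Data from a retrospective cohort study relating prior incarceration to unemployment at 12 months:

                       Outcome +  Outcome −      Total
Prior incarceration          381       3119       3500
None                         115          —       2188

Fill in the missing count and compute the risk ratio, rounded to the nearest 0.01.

The missing cell is in the unexposed row: 2188 − 115 = 2073.
So a = 381, b = 3119, c = 115, d = 2073.
RR = [a/(a+b)] / [c/(c+d)] = (381/3500) / (115/2188) = 0.10886/0.05256 = 2.07113

2.07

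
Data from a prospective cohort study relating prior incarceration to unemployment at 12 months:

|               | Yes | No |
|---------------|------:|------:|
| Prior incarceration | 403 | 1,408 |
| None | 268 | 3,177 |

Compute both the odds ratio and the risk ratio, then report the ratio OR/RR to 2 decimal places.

Cells: a = 403, b = 1408, c = 268, d = 3177.
OR = (403·3177)/(1408·268) = 1280331/377344 = 3.39301
Risk in exposed = 403/1811 = 0.22253; risk in unexposed = 268/3445 = 0.07779; RR = 2.86049
OR/RR = 3.39301 / 2.86049 = 1.18616
The outcome is not rare, so the OR lies further from 1 than the RR.

1.19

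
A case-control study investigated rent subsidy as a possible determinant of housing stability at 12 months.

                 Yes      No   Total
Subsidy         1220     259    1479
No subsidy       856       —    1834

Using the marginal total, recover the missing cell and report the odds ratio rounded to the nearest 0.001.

5.382

The missing cell is in the unexposed row: 1834 − 856 = 978.
So a = 1220, b = 259, c = 856, d = 978.
OR = (a·d)/(b·c) = (1220 × 978) / (259 × 856) = 1193160 / 221704 = 5.38177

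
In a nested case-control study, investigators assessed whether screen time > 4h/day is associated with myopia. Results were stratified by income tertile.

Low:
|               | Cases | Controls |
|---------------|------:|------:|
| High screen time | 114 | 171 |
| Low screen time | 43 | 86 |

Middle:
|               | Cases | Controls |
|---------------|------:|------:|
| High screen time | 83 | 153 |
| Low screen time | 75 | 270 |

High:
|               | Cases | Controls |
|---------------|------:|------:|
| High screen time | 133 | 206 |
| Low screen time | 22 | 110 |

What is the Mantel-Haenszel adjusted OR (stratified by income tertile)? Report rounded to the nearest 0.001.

1.980

OR_MH = Σ(aᵢdᵢ/nᵢ) / Σ(bᵢcᵢ/nᵢ), where nᵢ is the stratum total.
Stratum 1 (Low): n = 414; a·d/n = 114·86/414 = 23.6812; b·c/n = 171·43/414 = 17.7609
Stratum 2 (Middle): n = 581; a·d/n = 83·270/581 = 38.5714; b·c/n = 153·75/581 = 19.7504
Stratum 3 (High): n = 471; a·d/n = 133·110/471 = 31.0616; b·c/n = 206·22/471 = 9.6221
OR_MH = (23.6812 + 38.5714 + 31.0616) / (17.7609 + 19.7504 + 9.6221) = 93.3142 / 47.1334 = 1.97979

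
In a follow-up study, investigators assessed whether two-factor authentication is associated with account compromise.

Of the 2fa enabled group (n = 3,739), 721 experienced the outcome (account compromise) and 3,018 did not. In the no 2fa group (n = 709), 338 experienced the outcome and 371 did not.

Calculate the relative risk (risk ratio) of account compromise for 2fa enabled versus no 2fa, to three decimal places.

0.404

From the description: a = 721, b = 3018, c = 338, d = 371.
Risk in exposed = 721/3739 = 0.19283; risk in unexposed = 338/709 = 0.47673.
RR = 0.19283 / 0.47673 = 0.40449
The risk is 60% lower among the exposed than among the unexposed.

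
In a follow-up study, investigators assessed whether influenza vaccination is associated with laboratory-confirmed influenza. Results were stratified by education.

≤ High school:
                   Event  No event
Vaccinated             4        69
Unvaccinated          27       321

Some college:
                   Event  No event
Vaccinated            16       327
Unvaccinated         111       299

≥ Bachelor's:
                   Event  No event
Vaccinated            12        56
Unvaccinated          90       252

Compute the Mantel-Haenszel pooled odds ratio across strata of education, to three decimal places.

OR_MH = Σ(aᵢdᵢ/nᵢ) / Σ(bᵢcᵢ/nᵢ), where nᵢ is the stratum total.
Stratum 1 (≤ High school): n = 421; a·d/n = 4·321/421 = 3.0499; b·c/n = 69·27/421 = 4.4252
Stratum 2 (Some college): n = 753; a·d/n = 16·299/753 = 6.3533; b·c/n = 327·111/753 = 48.2032
Stratum 3 (≥ Bachelor's): n = 410; a·d/n = 12·252/410 = 7.3756; b·c/n = 56·90/410 = 12.2927
OR_MH = (3.0499 + 6.3533 + 7.3756) / (4.4252 + 48.2032 + 12.2927) = 16.7787 / 64.9210 = 0.25845

0.258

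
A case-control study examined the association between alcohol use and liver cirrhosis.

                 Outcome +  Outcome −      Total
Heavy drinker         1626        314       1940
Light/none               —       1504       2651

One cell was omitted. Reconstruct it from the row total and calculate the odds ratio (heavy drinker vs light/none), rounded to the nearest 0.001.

6.790

The missing cell is in the unexposed row: 2651 − 1504 = 1147.
So a = 1626, b = 314, c = 1147, d = 1504.
OR = (a·d)/(b·c) = (1626 × 1504) / (314 × 1147) = 2445504 / 360158 = 6.79009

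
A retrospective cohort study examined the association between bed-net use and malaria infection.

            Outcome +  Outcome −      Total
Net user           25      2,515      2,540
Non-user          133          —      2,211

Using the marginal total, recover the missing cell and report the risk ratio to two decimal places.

0.16

The missing cell is in the unexposed row: 2211 − 133 = 2078.
So a = 25, b = 2515, c = 133, d = 2078.
RR = [a/(a+b)] / [c/(c+d)] = (25/2540) / (133/2211) = 0.00984/0.06015 = 0.16362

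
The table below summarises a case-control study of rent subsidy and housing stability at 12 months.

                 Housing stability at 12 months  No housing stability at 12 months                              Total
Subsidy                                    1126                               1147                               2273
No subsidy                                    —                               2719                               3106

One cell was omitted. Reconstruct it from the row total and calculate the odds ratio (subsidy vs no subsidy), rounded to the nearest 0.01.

The missing cell is in the unexposed row: 3106 − 2719 = 387.
So a = 1126, b = 1147, c = 387, d = 2719.
OR = (a·d)/(b·c) = (1126 × 2719) / (1147 × 387) = 3061594 / 443889 = 6.89721

6.90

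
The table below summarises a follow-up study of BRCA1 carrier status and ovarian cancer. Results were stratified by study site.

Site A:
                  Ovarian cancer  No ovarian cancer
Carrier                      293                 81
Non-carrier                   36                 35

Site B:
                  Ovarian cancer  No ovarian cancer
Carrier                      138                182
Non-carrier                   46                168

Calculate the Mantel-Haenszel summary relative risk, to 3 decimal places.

RR_MH = Σ(aᵢ·n₀ᵢ/nᵢ) / Σ(cᵢ·n₁ᵢ/nᵢ), with n₁ᵢ = aᵢ+bᵢ (exposed), n₀ᵢ = cᵢ+dᵢ (unexposed), nᵢ = n₁ᵢ+n₀ᵢ.
Stratum 1 (Site A): n₁ = 374, n₀ = 71, n = 445; a·n₀/n = 293·71/445 = 46.7483; c·n₁/n = 36·374/445 = 30.2562
Stratum 2 (Site B): n₁ = 320, n₀ = 214, n = 534; a·n₀/n = 138·214/534 = 55.3034; c·n₁/n = 46·320/534 = 27.5655
RR_MH = (46.7483 + 55.3034) / (30.2562 + 27.5655) = 102.0517 / 57.8217 = 1.76494

1.765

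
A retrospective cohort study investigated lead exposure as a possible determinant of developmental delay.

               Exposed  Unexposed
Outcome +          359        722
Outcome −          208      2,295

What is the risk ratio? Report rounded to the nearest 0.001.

Reading the table with exposure as columns: a = 359 (Exposed, case), b = 208 (Exposed, non-case), c = 722 (Unexposed, case), d = 2295.
Risk in exposed = 359/567 = 0.63316; risk in unexposed = 722/3017 = 0.23931.
RR = 0.63316 / 0.23931 = 2.64575
The risk among the exposed is 2.65 times that among the unexposed.

2.646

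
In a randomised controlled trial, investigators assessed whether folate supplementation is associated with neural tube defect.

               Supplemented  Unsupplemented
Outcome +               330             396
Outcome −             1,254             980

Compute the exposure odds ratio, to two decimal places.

Reading the table with exposure as columns: a = 330 (Supplemented, case), b = 1254 (Supplemented, non-case), c = 396 (Unsupplemented, case), d = 980.
OR = (a·d)/(b·c) = (330 × 980) / (1254 × 396) = 323400 / 496584 = 0.65125
Exposure is associated with lower odds of neural tube defect (OR = 0.65 < 1).

0.65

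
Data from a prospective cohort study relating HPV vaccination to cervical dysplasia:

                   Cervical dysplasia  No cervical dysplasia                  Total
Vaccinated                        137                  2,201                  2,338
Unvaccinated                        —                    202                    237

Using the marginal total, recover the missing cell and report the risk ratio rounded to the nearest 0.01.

0.40

The missing cell is in the unexposed row: 237 − 202 = 35.
So a = 137, b = 2201, c = 35, d = 202.
RR = [a/(a+b)] / [c/(c+d)] = (137/2338) / (35/237) = 0.05860/0.14768 = 0.39679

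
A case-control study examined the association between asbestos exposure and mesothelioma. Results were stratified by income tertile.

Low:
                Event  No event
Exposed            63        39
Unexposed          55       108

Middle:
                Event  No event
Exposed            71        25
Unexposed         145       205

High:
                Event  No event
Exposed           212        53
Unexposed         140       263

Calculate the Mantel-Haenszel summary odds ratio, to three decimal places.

OR_MH = Σ(aᵢdᵢ/nᵢ) / Σ(bᵢcᵢ/nᵢ), where nᵢ is the stratum total.
Stratum 1 (Low): n = 265; a·d/n = 63·108/265 = 25.6755; b·c/n = 39·55/265 = 8.0943
Stratum 2 (Middle): n = 446; a·d/n = 71·205/446 = 32.6345; b·c/n = 25·145/446 = 8.1278
Stratum 3 (High): n = 668; a·d/n = 212·263/668 = 83.4671; b·c/n = 53·140/668 = 11.1078
OR_MH = (25.6755 + 32.6345 + 83.4671) / (8.0943 + 8.1278 + 11.1078) = 141.7771 / 27.3299 = 5.18761

5.188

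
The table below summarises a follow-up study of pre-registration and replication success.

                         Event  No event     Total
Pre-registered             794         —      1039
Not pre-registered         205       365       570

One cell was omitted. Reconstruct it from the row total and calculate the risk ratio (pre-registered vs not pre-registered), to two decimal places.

The missing cell is in the exposed row: 1039 − 794 = 245.
So a = 794, b = 245, c = 205, d = 365.
RR = [a/(a+b)] / [c/(c+d)] = (794/1039) / (205/570) = 0.76420/0.35965 = 2.12484

2.12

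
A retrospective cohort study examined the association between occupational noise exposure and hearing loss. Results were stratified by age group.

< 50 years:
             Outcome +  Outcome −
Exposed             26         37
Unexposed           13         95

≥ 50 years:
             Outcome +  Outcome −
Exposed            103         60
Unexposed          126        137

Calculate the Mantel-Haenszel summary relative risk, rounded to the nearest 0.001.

1.510

RR_MH = Σ(aᵢ·n₀ᵢ/nᵢ) / Σ(cᵢ·n₁ᵢ/nᵢ), with n₁ᵢ = aᵢ+bᵢ (exposed), n₀ᵢ = cᵢ+dᵢ (unexposed), nᵢ = n₁ᵢ+n₀ᵢ.
Stratum 1 (< 50 years): n₁ = 63, n₀ = 108, n = 171; a·n₀/n = 26·108/171 = 16.4211; c·n₁/n = 13·63/171 = 4.7895
Stratum 2 (≥ 50 years): n₁ = 163, n₀ = 263, n = 426; a·n₀/n = 103·263/426 = 63.5892; c·n₁/n = 126·163/426 = 48.2113
RR_MH = (16.4211 + 63.5892) / (4.7895 + 48.2113) = 80.0103 / 53.0007 = 1.50961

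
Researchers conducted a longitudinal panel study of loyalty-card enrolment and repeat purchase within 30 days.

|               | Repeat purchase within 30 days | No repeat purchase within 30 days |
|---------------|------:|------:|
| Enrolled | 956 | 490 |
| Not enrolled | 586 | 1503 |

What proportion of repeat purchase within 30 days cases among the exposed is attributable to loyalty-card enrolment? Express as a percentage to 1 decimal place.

Cells: a = 956, b = 490, c = 586, d = 1503.
Risk in exposed = 956/1446 = 0.66113; risk in unexposed = 586/2089 = 0.28052.
RR = 0.66113/0.28052 = 2.35684
AR% = (RR − 1)/RR × 100 = (2.35684 − 1)/2.35684 × 100 = 57.5703%

57.6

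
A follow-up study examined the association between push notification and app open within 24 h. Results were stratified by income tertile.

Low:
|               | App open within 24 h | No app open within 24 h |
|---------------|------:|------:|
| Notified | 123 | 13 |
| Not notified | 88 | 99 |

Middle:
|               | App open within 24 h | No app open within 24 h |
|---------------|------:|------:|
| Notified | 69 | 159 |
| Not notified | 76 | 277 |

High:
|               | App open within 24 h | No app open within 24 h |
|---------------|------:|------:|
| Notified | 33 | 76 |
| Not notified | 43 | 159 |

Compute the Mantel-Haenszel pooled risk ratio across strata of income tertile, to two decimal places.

RR_MH = Σ(aᵢ·n₀ᵢ/nᵢ) / Σ(cᵢ·n₁ᵢ/nᵢ), with n₁ᵢ = aᵢ+bᵢ (exposed), n₀ᵢ = cᵢ+dᵢ (unexposed), nᵢ = n₁ᵢ+n₀ᵢ.
Stratum 1 (Low): n₁ = 136, n₀ = 187, n = 323; a·n₀/n = 123·187/323 = 71.2105; c·n₁/n = 88·136/323 = 37.0526
Stratum 2 (Middle): n₁ = 228, n₀ = 353, n = 581; a·n₀/n = 69·353/581 = 41.9225; c·n₁/n = 76·228/581 = 29.8244
Stratum 3 (High): n₁ = 109, n₀ = 202, n = 311; a·n₀/n = 33·202/311 = 21.4341; c·n₁/n = 43·109/311 = 15.0707
RR_MH = (71.2105 + 41.9225 + 21.4341) / (37.0526 + 29.8244 + 15.0707) = 134.5672 / 81.9478 = 1.64211

1.64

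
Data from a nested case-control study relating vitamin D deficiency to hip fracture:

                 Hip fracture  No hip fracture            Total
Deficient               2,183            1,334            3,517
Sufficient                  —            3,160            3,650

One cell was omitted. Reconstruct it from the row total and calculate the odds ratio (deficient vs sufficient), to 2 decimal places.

The missing cell is in the unexposed row: 3650 − 3160 = 490.
So a = 2183, b = 1334, c = 490, d = 3160.
OR = (a·d)/(b·c) = (2183 × 3160) / (1334 × 490) = 6898280 / 653660 = 10.55332

10.55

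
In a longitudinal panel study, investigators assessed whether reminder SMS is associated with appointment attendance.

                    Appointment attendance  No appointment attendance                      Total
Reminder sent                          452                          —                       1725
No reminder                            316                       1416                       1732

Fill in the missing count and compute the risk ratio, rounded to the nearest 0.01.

1.44

The missing cell is in the exposed row: 1725 − 452 = 1273.
So a = 452, b = 1273, c = 316, d = 1416.
RR = [a/(a+b)] / [c/(c+d)] = (452/1725) / (316/1732) = 0.26203/0.18245 = 1.43618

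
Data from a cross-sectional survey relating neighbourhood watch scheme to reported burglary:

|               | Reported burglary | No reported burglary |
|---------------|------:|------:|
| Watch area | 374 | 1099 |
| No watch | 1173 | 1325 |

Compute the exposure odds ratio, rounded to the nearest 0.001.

0.384

Cells: a = 374, b = 1099, c = 1173, d = 1325.
OR = (a·d)/(b·c) = (374 × 1325) / (1099 × 1173) = 495550 / 1289127 = 0.38441
Exposure is associated with lower odds of reported burglary (OR = 0.38 < 1).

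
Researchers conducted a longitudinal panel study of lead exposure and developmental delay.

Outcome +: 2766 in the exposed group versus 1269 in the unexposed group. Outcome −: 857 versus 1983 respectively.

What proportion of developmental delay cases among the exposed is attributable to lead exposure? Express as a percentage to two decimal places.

48.89

From the description: a = 2766, b = 857, c = 1269, d = 1983.
Risk in exposed = 2766/3623 = 0.76346; risk in unexposed = 1269/3252 = 0.39022.
RR = 0.76346/0.39022 = 1.95647
AR% = (RR − 1)/RR × 100 = (1.95647 − 1)/1.95647 × 100 = 48.8875%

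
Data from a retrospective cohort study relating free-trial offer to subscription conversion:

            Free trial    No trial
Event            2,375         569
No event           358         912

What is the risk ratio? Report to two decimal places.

2.26

Reading the table with exposure as columns: a = 2375 (Free trial, case), b = 358 (Free trial, non-case), c = 569 (No trial, case), d = 912.
Risk in exposed = 2375/2733 = 0.86901; risk in unexposed = 569/1481 = 0.38420.
RR = 0.86901 / 0.38420 = 2.26187
The risk among the exposed is 2.26 times that among the unexposed.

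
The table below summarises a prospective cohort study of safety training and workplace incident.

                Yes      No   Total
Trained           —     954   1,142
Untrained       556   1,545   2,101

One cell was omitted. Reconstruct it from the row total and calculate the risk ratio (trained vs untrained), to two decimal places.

0.62

The missing cell is in the exposed row: 1142 − 954 = 188.
So a = 188, b = 954, c = 556, d = 1545.
RR = [a/(a+b)] / [c/(c+d)] = (188/1142) / (556/2101) = 0.16462/0.26464 = 0.62208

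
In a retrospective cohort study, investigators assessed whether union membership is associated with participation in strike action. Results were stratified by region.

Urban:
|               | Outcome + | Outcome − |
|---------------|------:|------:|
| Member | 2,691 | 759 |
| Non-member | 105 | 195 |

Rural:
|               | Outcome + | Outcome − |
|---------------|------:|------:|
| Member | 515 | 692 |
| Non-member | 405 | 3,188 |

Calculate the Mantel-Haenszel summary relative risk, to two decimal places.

3.03

RR_MH = Σ(aᵢ·n₀ᵢ/nᵢ) / Σ(cᵢ·n₁ᵢ/nᵢ), with n₁ᵢ = aᵢ+bᵢ (exposed), n₀ᵢ = cᵢ+dᵢ (unexposed), nᵢ = n₁ᵢ+n₀ᵢ.
Stratum 1 (Urban): n₁ = 3450, n₀ = 300, n = 3750; a·n₀/n = 2691·300/3750 = 215.2800; c·n₁/n = 105·3450/3750 = 96.6000
Stratum 2 (Rural): n₁ = 1207, n₀ = 3593, n = 4800; a·n₀/n = 515·3593/4800 = 385.4990; c·n₁/n = 405·1207/4800 = 101.8406
RR_MH = (215.2800 + 385.4990) / (96.6000 + 101.8406) = 600.7790 / 198.4406 = 3.02750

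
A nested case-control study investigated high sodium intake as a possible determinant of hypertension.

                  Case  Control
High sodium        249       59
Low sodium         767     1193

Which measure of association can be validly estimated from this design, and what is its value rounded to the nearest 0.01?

Cells: a = 249, b = 59, c = 767, d = 1193.
This is a nested case-control study: participants were sampled on outcome status, so risks in the source population cannot be estimated directly — relative risk is not valid here. The odds ratio is the appropriate measure.
OR = (a·d)/(b·c) = (249 × 1193) / (59 × 767) = 297057 / 45253 = 6.56436

6.56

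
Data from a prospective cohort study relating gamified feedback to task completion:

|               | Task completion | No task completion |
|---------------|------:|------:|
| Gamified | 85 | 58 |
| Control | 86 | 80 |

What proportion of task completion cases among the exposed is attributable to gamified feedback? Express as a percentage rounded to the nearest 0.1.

Cells: a = 85, b = 58, c = 86, d = 80.
Risk in exposed = 85/143 = 0.59441; risk in unexposed = 86/166 = 0.51807.
RR = 0.59441/0.51807 = 1.14734
AR% = (RR − 1)/RR × 100 = (1.14734 − 1)/1.14734 × 100 = 12.8420%

12.8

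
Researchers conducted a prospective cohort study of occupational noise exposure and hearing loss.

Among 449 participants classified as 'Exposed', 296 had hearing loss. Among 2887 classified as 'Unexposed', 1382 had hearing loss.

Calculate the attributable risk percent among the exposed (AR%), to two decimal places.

27.39

From the description: a = 296, b = 153, c = 1382, d = 1505.
Risk in exposed = 296/449 = 0.65924; risk in unexposed = 1382/2887 = 0.47870.
RR = 0.65924/0.47870 = 1.37716
AR% = (RR − 1)/RR × 100 = (1.37716 − 1)/1.37716 × 100 = 27.3867%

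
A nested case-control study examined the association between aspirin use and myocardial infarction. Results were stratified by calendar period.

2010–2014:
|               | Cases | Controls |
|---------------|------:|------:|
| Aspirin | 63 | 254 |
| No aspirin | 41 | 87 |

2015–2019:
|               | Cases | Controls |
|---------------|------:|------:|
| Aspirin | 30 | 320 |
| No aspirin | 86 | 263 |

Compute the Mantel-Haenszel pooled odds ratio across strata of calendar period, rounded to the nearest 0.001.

0.376

OR_MH = Σ(aᵢdᵢ/nᵢ) / Σ(bᵢcᵢ/nᵢ), where nᵢ is the stratum total.
Stratum 1 (2010–2014): n = 445; a·d/n = 63·87/445 = 12.3169; b·c/n = 254·41/445 = 23.4022
Stratum 2 (2015–2019): n = 699; a·d/n = 30·263/699 = 11.2876; b·c/n = 320·86/699 = 39.3705
OR_MH = (12.3169 + 11.2876) / (23.4022 + 39.3705) = 23.6044 / 62.7728 = 0.37603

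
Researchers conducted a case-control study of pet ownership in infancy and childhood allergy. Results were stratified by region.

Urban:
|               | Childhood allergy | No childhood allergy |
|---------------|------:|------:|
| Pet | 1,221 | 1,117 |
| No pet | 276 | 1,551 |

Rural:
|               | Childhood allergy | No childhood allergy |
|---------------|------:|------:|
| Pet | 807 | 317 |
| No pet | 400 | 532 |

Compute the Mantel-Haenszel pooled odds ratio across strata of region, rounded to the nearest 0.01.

OR_MH = Σ(aᵢdᵢ/nᵢ) / Σ(bᵢcᵢ/nᵢ), where nᵢ is the stratum total.
Stratum 1 (Urban): n = 4165; a·d/n = 1221·1551/4165 = 454.6869; b·c/n = 1117·276/4165 = 74.0197
Stratum 2 (Rural): n = 2056; a·d/n = 807·532/2056 = 208.8152; b·c/n = 317·400/2056 = 61.6732
OR_MH = (454.6869 + 208.8152) / (74.0197 + 61.6732) = 663.5021 / 135.6928 = 4.88974

4.89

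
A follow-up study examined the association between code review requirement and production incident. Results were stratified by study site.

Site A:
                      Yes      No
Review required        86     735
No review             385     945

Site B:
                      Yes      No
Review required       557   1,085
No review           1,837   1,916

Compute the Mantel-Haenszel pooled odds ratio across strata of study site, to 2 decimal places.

OR_MH = Σ(aᵢdᵢ/nᵢ) / Σ(bᵢcᵢ/nᵢ), where nᵢ is the stratum total.
Stratum 1 (Site A): n = 2151; a·d/n = 86·945/2151 = 37.7824; b·c/n = 735·385/2151 = 131.5551
Stratum 2 (Site B): n = 5395; a·d/n = 557·1916/5395 = 197.8150; b·c/n = 1085·1837/5395 = 369.4430
OR_MH = (37.7824 + 197.8150) / (131.5551 + 369.4430) = 235.5974 / 500.9981 = 0.47026

0.47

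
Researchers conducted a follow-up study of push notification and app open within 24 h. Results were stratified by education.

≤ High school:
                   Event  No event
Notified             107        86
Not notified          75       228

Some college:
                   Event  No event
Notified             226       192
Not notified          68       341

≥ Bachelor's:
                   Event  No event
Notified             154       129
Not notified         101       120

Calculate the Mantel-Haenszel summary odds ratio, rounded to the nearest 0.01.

3.28

OR_MH = Σ(aᵢdᵢ/nᵢ) / Σ(bᵢcᵢ/nᵢ), where nᵢ is the stratum total.
Stratum 1 (≤ High school): n = 496; a·d/n = 107·228/496 = 49.1855; b·c/n = 86·75/496 = 13.0040
Stratum 2 (Some college): n = 827; a·d/n = 226·341/827 = 93.1874; b·c/n = 192·68/827 = 15.7872
Stratum 3 (≥ Bachelor's): n = 504; a·d/n = 154·120/504 = 36.6667; b·c/n = 129·101/504 = 25.8512
OR_MH = (49.1855 + 93.1874 + 36.6667) / (13.0040 + 15.7872 + 25.8512) = 179.0396 / 54.6424 = 3.27657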